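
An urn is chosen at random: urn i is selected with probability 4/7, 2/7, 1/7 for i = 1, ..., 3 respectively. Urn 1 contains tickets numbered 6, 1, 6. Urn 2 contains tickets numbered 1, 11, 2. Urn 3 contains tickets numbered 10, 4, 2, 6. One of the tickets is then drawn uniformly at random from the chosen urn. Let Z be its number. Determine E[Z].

E[Z | urn 1] = (6+1+6)/3 = 13/3.
E[Z | urn 2] = (1+11+2)/3 = 14/3.
E[Z | urn 3] = (10+4+2+6)/4 = 11/2.
E[Z] = (4/7)·(13/3) + (2/7)·(14/3) + (1/7)·(11/2) = 193/42.

193/42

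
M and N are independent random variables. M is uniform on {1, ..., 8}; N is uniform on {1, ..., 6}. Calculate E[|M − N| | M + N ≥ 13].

2

Outcomes with M + N ≥ 13: (7,6), (8,5), (8,6), each with probability 1/48.
E[|M − N| | M + N ≥ 13] = (1 + 3 + 2) / 3 = 2.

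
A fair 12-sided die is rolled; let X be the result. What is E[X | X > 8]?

21/2

Given X > 8, X is equally likely to be any of {9, 10, 11, 12}.
E[X | X > 8] = (9 + 10 + 11 + 12) / 4 = 21/2.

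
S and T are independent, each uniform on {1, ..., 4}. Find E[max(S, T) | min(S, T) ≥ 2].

Outcomes with min(S, T) ≥ 2: (2,2), (2,3), (2,4), (3,2), (3,3), (3,4), (4,2), (4,3), (4,4), each with probability 1/16.
E[max(S, T) | min(S, T) ≥ 2] = (2 + 3 + 4 + 3 + 3 + 4 + 4 + 4 + 4) / 9 = 31/9.

31/9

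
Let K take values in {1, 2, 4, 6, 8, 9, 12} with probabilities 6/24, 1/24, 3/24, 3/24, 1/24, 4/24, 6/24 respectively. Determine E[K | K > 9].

P(K > 9) = 1/4.
Σ over the event: 12·1/4 = 3.
E[K | K > 9] = (3) / (1/4) = 12.

12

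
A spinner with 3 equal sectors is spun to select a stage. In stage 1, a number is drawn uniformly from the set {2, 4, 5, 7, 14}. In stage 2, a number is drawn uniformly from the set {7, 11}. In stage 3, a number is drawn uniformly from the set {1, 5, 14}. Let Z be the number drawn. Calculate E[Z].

331/45

E[Z | stage 1] = (2+4+5+7+14)/5 = 32/5.
E[Z | stage 2] = (7+11)/2 = 9.
E[Z | stage 3] = (1+5+14)/3 = 20/3.
By the law of total expectation,
E[Z] = (1/3)·(32/5) + (1/3)·(9) + (1/3)·(20/3) = 331/45.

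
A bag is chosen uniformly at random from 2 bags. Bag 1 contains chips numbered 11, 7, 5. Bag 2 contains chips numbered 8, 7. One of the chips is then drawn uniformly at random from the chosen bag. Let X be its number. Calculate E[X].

E[X | bag 1] = (11+7+5)/3 = 23/3.
E[X | bag 2] = (8+7)/2 = 15/2.
By the law of total expectation,
E[X] = (1/2)·(23/3) + (1/2)·(15/2) = 91/12.

91/12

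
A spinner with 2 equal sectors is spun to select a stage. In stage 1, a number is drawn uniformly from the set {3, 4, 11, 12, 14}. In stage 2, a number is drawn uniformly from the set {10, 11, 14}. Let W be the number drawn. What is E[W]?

E[W | stage 1] = (3+4+11+12+14)/5 = 44/5.
E[W | stage 2] = (10+11+14)/3 = 35/3.
By the law of total expectation,
E[W] = (1/2)·(44/5) + (1/2)·(35/3) = 307/30.

307/30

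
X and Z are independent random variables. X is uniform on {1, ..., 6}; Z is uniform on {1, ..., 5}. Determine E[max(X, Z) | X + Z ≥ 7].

77/15

P(X + Z ≥ 7) = 1/2.
Summing max(X,Z)·P(x,y) over outcomes with X + Z ≥ 7 gives 77/30.
E[max(X, Z) | X + Z ≥ 7] = (77/30) / (1/2) = 77/15.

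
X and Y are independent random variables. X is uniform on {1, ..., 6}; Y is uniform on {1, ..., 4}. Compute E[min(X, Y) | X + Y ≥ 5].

P(X + Y ≥ 5) = 3/4.
Summing min(X,Y)·P(x,y) over outcomes with X + Y ≥ 5 gives 43/24.
E[min(X, Y) | X + Y ≥ 5] = (43/24) / (3/4) = 43/18.

43/18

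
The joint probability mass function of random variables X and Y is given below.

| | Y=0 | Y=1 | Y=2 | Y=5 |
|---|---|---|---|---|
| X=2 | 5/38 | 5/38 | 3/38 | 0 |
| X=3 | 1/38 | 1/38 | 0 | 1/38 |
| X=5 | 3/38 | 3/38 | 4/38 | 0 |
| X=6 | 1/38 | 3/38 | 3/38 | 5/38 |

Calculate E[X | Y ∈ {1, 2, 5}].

123/28

P(Y ∈ {1, 2, 5}) = 14/19.
Summing X·P(X=x,Y=y) over the conditioning event gives 123/38.
E[X | Y ∈ {1, 2, 5}] = (123/38) / (14/19) = 123/28.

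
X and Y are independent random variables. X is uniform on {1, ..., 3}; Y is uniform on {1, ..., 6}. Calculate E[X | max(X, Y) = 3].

Outcomes with max(X, Y) = 3: (1,3), (2,3), (3,1), (3,2), (3,3), each with probability 1/18.
E[X | max(X, Y) = 3] = (1 + 2 + 3 + 3 + 3) / 5 = 12/5.

12/5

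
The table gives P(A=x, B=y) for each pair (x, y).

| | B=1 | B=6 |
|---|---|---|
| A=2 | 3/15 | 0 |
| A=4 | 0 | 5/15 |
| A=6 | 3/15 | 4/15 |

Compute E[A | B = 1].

P(B = 1) = 2/5.
Σ A·P over the event = 2·(3/15) + 6·(3/15) = 8/5.
E[A | B = 1] = (8/5) / (2/5) = 4.

4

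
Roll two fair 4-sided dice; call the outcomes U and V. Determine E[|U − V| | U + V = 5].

2

Outcomes with U + V = 5: (1,4), (2,3), (3,2), (4,1), each with probability 1/16.
E[|U − V| | U + V = 5] = (3 + 1 + 1 + 3) / 4 = 2.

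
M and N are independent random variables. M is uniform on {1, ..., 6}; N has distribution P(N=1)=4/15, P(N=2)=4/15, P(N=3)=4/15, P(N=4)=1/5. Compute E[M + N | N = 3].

13/2

P(N = 3) = 4/15.
Summing (M+N)·P(x,y) over outcomes with N = 3 gives 26/15.
E[M + N | N = 3] = (26/15) / (4/15) = 13/2.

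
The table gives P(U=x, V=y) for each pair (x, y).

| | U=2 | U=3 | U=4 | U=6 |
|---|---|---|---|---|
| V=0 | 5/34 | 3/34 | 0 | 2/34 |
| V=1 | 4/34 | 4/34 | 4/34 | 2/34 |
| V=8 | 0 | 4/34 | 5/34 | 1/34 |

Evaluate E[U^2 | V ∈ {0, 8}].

P(V ∈ {0, 8}) = 10/17.
Summing U^2·P(U=x,V=y) over the conditioning event gives 271/34.
E[U^2 | V ∈ {0, 8}] = (271/34) / (10/17) = 271/20.

271/20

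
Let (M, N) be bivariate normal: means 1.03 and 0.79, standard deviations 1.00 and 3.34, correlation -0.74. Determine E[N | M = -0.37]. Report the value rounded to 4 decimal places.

4.2502

E[N | M=x] = μ_N + ρ(σ_N/σ_M)(x − μ_M) for jointly normal variables.
E[N | M=-0.37] = 0.79 + (-0.74)·(3.34/1.00)·(-0.37 − (1.03)) = 0.79 + (-2.4716)·(-1.4) = 4.2502.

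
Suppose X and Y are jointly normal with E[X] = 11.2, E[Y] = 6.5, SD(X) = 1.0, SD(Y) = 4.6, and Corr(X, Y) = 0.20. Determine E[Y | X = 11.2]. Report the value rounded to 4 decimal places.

The regression of Y on X has slope ρ·σ_Y/σ_X and passes through (μ_X, μ_Y).
E[Y | X=11.2] = 6.5 + (0.20)·(4.6/1.0)·(11.2 − (11.2)) = 6.5 + (0.92)·(0) = 6.5000.

6.5000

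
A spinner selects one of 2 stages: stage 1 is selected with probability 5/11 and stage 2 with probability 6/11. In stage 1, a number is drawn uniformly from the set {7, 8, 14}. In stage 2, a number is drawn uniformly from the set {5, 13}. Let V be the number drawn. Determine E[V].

E[V | stage 1] = (7+8+14)/3 = 29/3.
E[V | stage 2] = (5+13)/2 = 9.
By the law of total expectation,
E[V] = (5/11)·(29/3) + (6/11)·(9) = 307/33.

307/33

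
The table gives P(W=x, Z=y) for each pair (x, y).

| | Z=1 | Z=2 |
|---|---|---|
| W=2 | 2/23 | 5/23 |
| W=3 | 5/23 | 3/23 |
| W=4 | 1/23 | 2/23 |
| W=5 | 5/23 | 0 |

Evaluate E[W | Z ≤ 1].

P(Z ≤ 1) = 13/23.
Σ W·P over the event = 2·(2/23) + 3·(5/23) + 4·(1/23) + 5·(5/23) = 48/23.
E[W | Z ≤ 1] = (48/23) / (13/23) = 48/13.

48/13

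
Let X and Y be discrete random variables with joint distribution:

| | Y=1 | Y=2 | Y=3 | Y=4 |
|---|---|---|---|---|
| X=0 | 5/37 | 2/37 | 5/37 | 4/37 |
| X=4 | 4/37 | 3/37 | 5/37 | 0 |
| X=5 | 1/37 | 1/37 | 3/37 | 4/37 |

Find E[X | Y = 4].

5/2

P(Y = 4) = 8/37.
Summing X·P(X=x,Y=y) over the conditioning event gives 20/37.
E[X | Y = 4] = (20/37) / (8/37) = 5/2.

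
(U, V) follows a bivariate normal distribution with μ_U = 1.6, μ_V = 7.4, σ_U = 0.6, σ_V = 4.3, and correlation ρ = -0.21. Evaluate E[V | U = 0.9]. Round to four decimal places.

E[V | U=x] = μ_V + ρ(σ_V/σ_U)(x − μ_U) for jointly normal variables.
E[V | U=0.9] = 7.4 + (-0.21)·(4.3/0.6)·(0.9 − (1.6)) = 7.4 + (-1.505)·(-0.7) = 8.4535.

8.4535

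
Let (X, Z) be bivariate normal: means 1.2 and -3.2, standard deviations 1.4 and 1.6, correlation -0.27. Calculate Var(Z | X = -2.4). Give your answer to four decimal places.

2.3734

The conditional variance in a bivariate normal is σ_Z²(1 − ρ²), independent of x.
Var(Z | X=-2.4) = (1.6)²·(1 − (-0.27)²) = 2.56·0.9271 = 2.3734.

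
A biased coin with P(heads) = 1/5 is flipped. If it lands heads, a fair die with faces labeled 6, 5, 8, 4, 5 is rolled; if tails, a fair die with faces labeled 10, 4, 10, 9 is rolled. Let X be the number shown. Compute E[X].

193/25

E[X | heads] = (6+5+8+4+5)/5 = 28/5.
E[X | tails] = (10+4+10+9)/4 = 33/4.
E[X] = (1/5)·(28/5) + (4/5)·(33/4) = 193/25.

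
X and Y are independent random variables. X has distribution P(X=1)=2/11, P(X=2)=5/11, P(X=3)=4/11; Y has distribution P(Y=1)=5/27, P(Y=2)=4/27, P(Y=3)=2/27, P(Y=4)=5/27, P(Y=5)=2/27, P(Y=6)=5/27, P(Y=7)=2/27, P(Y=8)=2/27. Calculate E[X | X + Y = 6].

P(X + Y = 6) = 37/297.
Summing X·P(x,y) over outcomes with X + Y = 6 gives 26/99.
E[X | X + Y = 6] = (26/99) / (37/297) = 78/37.

78/37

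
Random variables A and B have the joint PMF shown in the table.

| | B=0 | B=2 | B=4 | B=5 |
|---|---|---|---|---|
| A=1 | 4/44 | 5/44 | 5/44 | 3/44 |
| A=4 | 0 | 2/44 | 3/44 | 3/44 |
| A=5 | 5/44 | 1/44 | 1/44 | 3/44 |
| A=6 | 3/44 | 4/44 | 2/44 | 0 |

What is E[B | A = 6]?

16/9

P(A = 6) = 9/44.
Σ B·P over the event = 0·(3/44) + 2·(4/44) + 4·(2/44) = 4/11.
E[B | A = 6] = (4/11) / (9/44) = 16/9.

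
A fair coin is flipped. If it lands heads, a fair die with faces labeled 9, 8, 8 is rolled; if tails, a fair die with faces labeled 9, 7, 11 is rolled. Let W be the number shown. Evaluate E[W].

26/3

E[W | heads] = (9+8+8)/3 = 25/3.
E[W | tails] = (9+7+11)/3 = 9.
By the law of total expectation,
E[W] = (1/2)·(25/3) + (1/2)·(9) = 26/3.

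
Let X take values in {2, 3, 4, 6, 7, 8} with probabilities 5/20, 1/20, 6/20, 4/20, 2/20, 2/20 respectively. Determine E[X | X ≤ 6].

61/16

P(X ≤ 6) = 4/5.
Σ over the event: 2·1/4 + 3·1/20 + 4·3/10 + 6·1/5 = 61/20.
E[X | X ≤ 6] = (61/20) / (4/5) = 61/16.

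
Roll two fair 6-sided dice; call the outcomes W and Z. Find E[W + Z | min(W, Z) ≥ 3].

P(min(W, Z) ≥ 3) = 4/9.
Summing (W+Z)·P(x,y) over outcomes with min(W, Z) ≥ 3 gives 4.
E[W + Z | min(W, Z) ≥ 3] = (4) / (4/9) = 9.

9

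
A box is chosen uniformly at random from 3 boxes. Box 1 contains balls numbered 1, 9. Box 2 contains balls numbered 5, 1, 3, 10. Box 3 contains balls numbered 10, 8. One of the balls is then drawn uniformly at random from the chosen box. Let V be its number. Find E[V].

E[V | box 1] = (1+9)/2 = 5.
E[V | box 2] = (5+1+3+10)/4 = 19/4.
E[V | box 3] = (10+8)/2 = 9.
By the law of total expectation,
E[V] = (1/3)·(5) + (1/3)·(19/4) + (1/3)·(9) = 25/4.

25/4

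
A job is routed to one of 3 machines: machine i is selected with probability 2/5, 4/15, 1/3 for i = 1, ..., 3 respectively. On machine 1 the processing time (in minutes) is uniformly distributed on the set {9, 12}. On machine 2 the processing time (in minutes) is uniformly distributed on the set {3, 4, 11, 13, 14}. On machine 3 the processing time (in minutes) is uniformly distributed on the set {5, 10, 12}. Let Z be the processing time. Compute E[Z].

48/5

E[Z | machine 1] = (9+12)/2 = 21/2.
E[Z | machine 2] = (3+4+11+13+14)/5 = 9.
E[Z | machine 3] = (5+10+12)/3 = 9.
By the law of total expectation,
E[Z] = (2/5)·(21/2) + (4/15)·(9) + (1/3)·(9) = 48/5.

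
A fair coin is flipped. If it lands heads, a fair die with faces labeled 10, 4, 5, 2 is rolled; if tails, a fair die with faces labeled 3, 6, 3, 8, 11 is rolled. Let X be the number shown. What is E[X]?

E[X | heads] = (10+4+5+2)/4 = 21/4.
E[X | tails] = (3+6+3+8+11)/5 = 31/5.
E[X] = (1/2)·(21/4) + (1/2)·(31/5) = 229/40.

229/40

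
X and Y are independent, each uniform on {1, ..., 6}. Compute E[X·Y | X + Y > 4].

P(X + Y > 4) = 5/6.
Summing XY·P(x,y) over outcomes with X + Y > 4 gives 71/6.
E[X·Y | X + Y > 4] = (71/6) / (5/6) = 71/5.

71/5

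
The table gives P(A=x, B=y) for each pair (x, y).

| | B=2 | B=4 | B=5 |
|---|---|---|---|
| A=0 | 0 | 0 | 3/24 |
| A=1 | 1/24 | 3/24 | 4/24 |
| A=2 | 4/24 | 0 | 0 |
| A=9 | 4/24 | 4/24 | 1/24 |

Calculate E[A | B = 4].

39/7

P(B = 4) = 7/24.
Summing A·P(A=x,B=y) over the conditioning event gives 13/8.
E[A | B = 4] = (13/8) / (7/24) = 39/7.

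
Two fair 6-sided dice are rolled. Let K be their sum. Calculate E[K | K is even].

7

P(K is even) = 1/2.
Σ over the event: 2·1/36 + 4·1/12 + 6·5/36 + 8·5/36 + 10·1/12 + 12·1/36 = 7/2.
E[K | K is even] = (7/2) / (1/2) = 7.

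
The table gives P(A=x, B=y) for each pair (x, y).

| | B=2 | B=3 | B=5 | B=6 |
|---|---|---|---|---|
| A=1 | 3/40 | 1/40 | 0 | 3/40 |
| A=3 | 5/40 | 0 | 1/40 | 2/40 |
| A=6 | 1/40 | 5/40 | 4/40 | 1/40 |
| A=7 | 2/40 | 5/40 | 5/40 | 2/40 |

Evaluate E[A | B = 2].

P(B = 2) = 11/40.
Summing A·P(A=x,B=y) over the conditioning event gives 19/20.
E[A | B = 2] = (19/20) / (11/40) = 38/11.

38/11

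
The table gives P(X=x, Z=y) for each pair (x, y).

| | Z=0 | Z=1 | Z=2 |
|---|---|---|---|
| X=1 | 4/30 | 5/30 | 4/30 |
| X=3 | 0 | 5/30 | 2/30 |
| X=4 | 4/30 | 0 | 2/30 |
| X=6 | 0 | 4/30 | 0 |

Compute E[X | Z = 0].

P(Z = 0) = 4/15.
Σ X·P over the event = 1·(4/30) + 4·(4/30) = 2/3.
E[X | Z = 0] = (2/3) / (4/15) = 5/2.

5/2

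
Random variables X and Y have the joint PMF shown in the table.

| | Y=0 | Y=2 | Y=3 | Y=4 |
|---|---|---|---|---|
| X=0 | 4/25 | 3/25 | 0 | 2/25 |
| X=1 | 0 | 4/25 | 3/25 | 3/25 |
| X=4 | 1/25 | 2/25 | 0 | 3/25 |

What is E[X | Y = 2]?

P(Y = 2) = 9/25.
Σ X·P over the event = 0·(3/25) + 1·(4/25) + 4·(2/25) = 12/25.
E[X | Y = 2] = (12/25) / (9/25) = 4/3.

4/3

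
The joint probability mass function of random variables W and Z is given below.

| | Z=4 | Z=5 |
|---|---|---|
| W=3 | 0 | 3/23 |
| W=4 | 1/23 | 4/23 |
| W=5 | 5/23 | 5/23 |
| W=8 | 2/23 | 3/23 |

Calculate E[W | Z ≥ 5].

74/15

P(Z ≥ 5) = 15/23.
Σ W·P over the event = 3·(3/23) + 4·(4/23) + 5·(5/23) + 8·(3/23) = 74/23.
E[W | Z ≥ 5] = (74/23) / (15/23) = 74/15.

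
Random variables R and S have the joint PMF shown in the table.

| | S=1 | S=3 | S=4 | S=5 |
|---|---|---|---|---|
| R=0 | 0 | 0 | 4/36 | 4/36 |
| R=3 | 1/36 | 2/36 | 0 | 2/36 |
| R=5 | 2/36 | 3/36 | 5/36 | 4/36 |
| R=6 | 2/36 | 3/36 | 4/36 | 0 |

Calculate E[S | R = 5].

51/14

P(R = 5) = 7/18.
Σ S·P over the event = 1·(2/36) + 3·(3/36) + 4·(5/36) + 5·(4/36) = 17/12.
E[S | R = 5] = (17/12) / (7/18) = 51/14.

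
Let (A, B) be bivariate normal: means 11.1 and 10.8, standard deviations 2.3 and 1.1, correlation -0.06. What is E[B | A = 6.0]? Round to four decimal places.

E[B | A=x] = μ_B + ρ(σ_B/σ_A)(x − μ_A) for jointly normal variables.
E[B | A=6.0] = 10.8 + (-0.06)·(1.1/2.3)·(6.0 − (11.1)) = 10.8 + (-0.028696)·(-5.1) = 10.9463.

10.9463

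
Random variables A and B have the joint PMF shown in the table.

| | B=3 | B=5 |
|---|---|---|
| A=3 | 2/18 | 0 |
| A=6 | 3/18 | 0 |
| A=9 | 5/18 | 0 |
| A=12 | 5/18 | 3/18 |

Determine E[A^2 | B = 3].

417/5

P(B = 3) = 5/6.
Σ A^2·P over the event = 9·(2/18) + 36·(3/18) + 81·(5/18) + 144·(5/18) = 139/2.
E[A^2 | B = 3] = (139/2) / (5/6) = 417/5.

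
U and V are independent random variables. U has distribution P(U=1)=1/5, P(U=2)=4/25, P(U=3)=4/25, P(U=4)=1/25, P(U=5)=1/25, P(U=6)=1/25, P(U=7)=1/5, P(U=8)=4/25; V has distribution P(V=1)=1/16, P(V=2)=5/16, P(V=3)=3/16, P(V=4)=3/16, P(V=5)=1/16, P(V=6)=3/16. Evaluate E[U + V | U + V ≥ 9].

462/43

P(U + V ≥ 9) = 43/100.
Summing (U+V)·P(x,y) over outcomes with U + V ≥ 9 gives 231/50.
E[U + V | U + V ≥ 9] = (231/50) / (43/100) = 462/43.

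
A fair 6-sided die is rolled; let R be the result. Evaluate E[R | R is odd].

3

Given R is odd, R is equally likely to be any of {1, 3, 5}.
E[R | R is odd] = (1 + 3 + 5) / 3 = 3.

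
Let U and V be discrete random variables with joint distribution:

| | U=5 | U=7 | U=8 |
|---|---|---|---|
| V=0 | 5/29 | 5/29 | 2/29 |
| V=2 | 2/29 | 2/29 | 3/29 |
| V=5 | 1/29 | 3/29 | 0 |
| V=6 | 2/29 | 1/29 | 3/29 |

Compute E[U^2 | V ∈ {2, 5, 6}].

803/17

P(V ∈ {2, 5, 6}) = 17/29.
Σ U^2·P over the event = 25·(2/29) + 25·(1/29) + 25·(2/29) + 49·(2/29) + 49·(3/29) + 49·(1/29) + 64·(3/29) + 64·(3/29) = 803/29.
E[U^2 | V ∈ {2, 5, 6}] = (803/29) / (17/29) = 803/17.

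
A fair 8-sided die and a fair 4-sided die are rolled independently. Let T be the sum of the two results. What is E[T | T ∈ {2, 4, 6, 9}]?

37/6

P(T ∈ {2, 4, 6, 9}) = 3/8.
Σ over the event: 2·1/32 + 4·3/32 + 6·1/8 + 9·1/8 = 37/16.
E[T | T ∈ {2, 4, 6, 9}] = (37/16) / (3/8) = 37/6.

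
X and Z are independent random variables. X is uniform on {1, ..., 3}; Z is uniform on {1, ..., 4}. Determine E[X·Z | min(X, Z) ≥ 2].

15/2

P(min(X, Z) ≥ 2) = 1/2.
Summing XZ·P(x,y) over outcomes with min(X, Z) ≥ 2 gives 15/4.
E[X·Z | min(X, Z) ≥ 2] = (15/4) / (1/2) = 15/2.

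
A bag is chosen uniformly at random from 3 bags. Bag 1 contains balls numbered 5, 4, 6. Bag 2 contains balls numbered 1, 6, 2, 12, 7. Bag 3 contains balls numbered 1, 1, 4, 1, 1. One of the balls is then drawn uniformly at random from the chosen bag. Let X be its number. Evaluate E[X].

61/15

E[X | bag 1] = (5+4+6)/3 = 5.
E[X | bag 2] = (1+6+2+12+7)/5 = 28/5.
E[X | bag 3] = (1+1+4+1+1)/5 = 8/5.
E[X] = (1/3)·(5) + (1/3)·(28/5) + (1/3)·(8/5) = 61/15.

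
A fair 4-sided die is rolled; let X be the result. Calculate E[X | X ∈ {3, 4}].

P(X ∈ {3, 4}) = 1/2.
Σ over the event: 3·1/4 + 4·1/4 = 7/4.
E[X | X ∈ {3, 4}] = (7/4) / (1/2) = 7/2.

7/2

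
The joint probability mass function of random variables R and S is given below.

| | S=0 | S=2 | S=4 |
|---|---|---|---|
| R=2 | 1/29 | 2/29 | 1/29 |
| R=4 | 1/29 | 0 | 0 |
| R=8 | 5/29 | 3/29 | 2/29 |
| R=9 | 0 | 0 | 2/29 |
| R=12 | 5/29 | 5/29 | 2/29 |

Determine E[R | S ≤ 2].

P(S ≤ 2) = 22/29.
Σ R·P over the event = 2·(1/29) + 2·(2/29) + 4·(1/29) + 8·(5/29) + 8·(3/29) + 12·(5/29) + 12·(5/29) = 194/29.
E[R | S ≤ 2] = (194/29) / (22/29) = 97/11.

97/11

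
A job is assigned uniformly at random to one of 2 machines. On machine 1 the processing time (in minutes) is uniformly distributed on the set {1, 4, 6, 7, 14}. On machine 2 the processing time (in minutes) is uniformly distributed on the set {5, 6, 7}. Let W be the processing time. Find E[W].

31/5

E[W | machine 1] = (1+4+6+7+14)/5 = 32/5.
E[W | machine 2] = (5+6+7)/3 = 6.
E[W] = (1/2)·(32/5) + (1/2)·(6) = 31/5.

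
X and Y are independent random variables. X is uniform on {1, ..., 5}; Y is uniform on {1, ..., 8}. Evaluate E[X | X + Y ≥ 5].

55/17

P(X + Y ≥ 5) = 17/20.
Summing X·P(x,y) over outcomes with X + Y ≥ 5 gives 11/4.
E[X | X + Y ≥ 5] = (11/4) / (17/20) = 55/17.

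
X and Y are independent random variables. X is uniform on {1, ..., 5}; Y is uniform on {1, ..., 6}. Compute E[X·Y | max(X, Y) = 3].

27/5

Outcomes with max(X, Y) = 3: (1,3), (2,3), (3,1), (3,2), (3,3), each with probability 1/30.
E[X·Y | max(X, Y) = 3] = (3 + 6 + 3 + 6 + 9) / 5 = 27/5.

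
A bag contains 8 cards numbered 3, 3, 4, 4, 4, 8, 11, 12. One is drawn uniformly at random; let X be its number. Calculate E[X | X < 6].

P(X < 6) = 5/8.
Σ over the event: 3·1/4 + 4·3/8 = 9/4.
E[X | X < 6] = (9/4) / (5/8) = 18/5.

18/5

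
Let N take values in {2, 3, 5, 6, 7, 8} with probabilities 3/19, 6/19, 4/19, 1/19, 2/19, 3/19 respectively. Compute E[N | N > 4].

32/5

P(N > 4) = 10/19.
Σ over the event: 5·4/19 + 6·1/19 + 7·2/19 + 8·3/19 = 64/19.
E[N | N > 4] = (64/19) / (10/19) = 32/5.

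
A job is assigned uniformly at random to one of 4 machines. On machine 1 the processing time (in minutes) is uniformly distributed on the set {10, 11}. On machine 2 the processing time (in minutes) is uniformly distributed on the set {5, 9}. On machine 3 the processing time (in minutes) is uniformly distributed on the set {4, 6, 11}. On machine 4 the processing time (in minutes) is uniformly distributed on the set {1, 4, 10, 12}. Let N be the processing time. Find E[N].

125/16

E[N | machine 1] = (10+11)/2 = 21/2.
E[N | machine 2] = (5+9)/2 = 7.
E[N | machine 3] = (4+6+11)/3 = 7.
E[N | machine 4] = (1+4+10+12)/4 = 27/4.
E[N] = (1/4)·(21/2) + (1/4)·(7) + (1/4)·(7) + (1/4)·(27/4) = 125/16.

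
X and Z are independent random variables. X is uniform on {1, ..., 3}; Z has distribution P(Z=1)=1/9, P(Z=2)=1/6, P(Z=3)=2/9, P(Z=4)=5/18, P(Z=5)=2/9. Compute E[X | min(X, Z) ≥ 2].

P(min(X, Z) ≥ 2) = 16/27.
Summing X·P(x,y) over outcomes with min(X, Z) ≥ 2 gives 40/27.
E[X | min(X, Z) ≥ 2] = (40/27) / (16/27) = 5/2.

5/2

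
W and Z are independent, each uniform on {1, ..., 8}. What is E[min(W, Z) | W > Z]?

P(W > Z) = 7/16.
Summing min(W,Z)·P(x,y) over outcomes with W > Z gives 21/16.
E[min(W, Z) | W > Z] = (21/16) / (7/16) = 3.

3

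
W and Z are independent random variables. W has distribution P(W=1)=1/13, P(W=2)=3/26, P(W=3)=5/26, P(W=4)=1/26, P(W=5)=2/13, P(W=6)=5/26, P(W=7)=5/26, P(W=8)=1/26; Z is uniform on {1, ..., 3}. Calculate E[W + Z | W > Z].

441/61

P(W > Z) = 61/78.
Summing (W+Z)·P(x,y) over outcomes with W > Z gives 147/26.
E[W + Z | W > Z] = (147/26) / (61/78) = 441/61.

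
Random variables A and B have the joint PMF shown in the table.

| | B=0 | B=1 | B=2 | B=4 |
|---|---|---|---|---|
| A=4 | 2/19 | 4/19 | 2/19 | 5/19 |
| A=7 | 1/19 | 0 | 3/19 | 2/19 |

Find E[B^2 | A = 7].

22/3

P(A = 7) = 6/19.
Σ B^2·P over the event = 0·(1/19) + 4·(3/19) + 16·(2/19) = 44/19.
E[B^2 | A = 7] = (44/19) / (6/19) = 22/3.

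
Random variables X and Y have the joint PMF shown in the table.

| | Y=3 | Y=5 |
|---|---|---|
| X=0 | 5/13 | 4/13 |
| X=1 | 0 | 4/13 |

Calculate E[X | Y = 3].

P(Y = 3) = 5/13.
Σ X·P over the event = 0·(5/13) = 0.
E[X | Y = 3] = (0) / (5/13) = 0.

0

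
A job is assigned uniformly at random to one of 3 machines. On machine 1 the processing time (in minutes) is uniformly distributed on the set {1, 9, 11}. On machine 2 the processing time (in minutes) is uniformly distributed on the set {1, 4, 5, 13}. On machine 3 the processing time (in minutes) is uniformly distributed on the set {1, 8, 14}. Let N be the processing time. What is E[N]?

E[N | machine 1] = (1+9+11)/3 = 7.
E[N | machine 2] = (1+4+5+13)/4 = 23/4.
E[N | machine 3] = (1+8+14)/3 = 23/3.
E[N] = (1/3)·(7) + (1/3)·(23/4) + (1/3)·(23/3) = 245/36.

245/36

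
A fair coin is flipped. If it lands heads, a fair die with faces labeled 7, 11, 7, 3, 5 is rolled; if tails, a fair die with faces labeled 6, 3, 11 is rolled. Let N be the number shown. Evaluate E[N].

199/30

E[N | heads] = (7+11+7+3+5)/5 = 33/5.
E[N | tails] = (6+3+11)/3 = 20/3.
E[N] = (1/2)·(33/5) + (1/2)·(20/3) = 199/30.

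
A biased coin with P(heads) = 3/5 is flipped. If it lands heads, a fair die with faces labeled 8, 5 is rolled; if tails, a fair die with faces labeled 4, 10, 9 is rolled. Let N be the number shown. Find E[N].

209/30

E[N | heads] = (8+5)/2 = 13/2.
E[N | tails] = (4+10+9)/3 = 23/3.
By the law of total expectation,
E[N] = (3/5)·(13/2) + (2/5)·(23/3) = 209/30.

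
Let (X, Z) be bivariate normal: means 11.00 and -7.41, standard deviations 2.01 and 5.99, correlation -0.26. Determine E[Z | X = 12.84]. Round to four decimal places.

E[Z | X=x] = μ_Z + ρ(σ_Z/σ_X)(x − μ_X) for jointly normal variables.
E[Z | X=12.84] = -7.41 + (-0.26)·(5.99/2.01)·(12.84 − (11.00)) = -7.41 + (-0.77483)·(1.84) = -8.8357.

-8.8357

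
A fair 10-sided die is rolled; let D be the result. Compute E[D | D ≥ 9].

19/2

Given D ≥ 9, D is equally likely to be any of {9, 10}.
E[D | D ≥ 9] = (9 + 10) / 2 = 19/2.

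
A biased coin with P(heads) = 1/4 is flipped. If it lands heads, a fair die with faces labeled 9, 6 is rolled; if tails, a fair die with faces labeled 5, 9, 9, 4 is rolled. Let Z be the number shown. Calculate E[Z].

E[Z | heads] = (9+6)/2 = 15/2.
E[Z | tails] = (5+9+9+4)/4 = 27/4.
By the law of total expectation,
E[Z] = (1/4)·(15/2) + (3/4)·(27/4) = 111/16.

111/16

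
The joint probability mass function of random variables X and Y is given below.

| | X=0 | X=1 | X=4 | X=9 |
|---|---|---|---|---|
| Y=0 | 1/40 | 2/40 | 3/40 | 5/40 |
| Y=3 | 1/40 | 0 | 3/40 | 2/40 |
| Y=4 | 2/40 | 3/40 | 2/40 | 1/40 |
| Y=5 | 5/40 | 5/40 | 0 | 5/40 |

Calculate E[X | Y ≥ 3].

P(Y ≥ 3) = 29/40.
Summing X·P(X=x,Y=y) over the conditioning event gives 5/2.
E[X | Y ≥ 3] = (5/2) / (29/40) = 100/29.

100/29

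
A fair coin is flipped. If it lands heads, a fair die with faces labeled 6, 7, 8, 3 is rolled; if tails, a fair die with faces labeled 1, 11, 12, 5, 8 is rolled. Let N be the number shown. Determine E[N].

67/10

E[N | heads] = (6+7+8+3)/4 = 6.
E[N | tails] = (1+11+12+5+8)/5 = 37/5.
By the law of total expectation,
E[N] = (1/2)·(6) + (1/2)·(37/5) = 67/10.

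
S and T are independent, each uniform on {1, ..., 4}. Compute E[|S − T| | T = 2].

Outcomes with T = 2: (1,2), (2,2), (3,2), (4,2), each with probability 1/16.
E[|S − T| | T = 2] = (1 + 0 + 1 + 2) / 4 = 1.

1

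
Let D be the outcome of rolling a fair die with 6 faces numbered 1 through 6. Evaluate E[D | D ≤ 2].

Given D ≤ 2, D is equally likely to be any of {1, 2}.
E[D | D ≤ 2] = (1 + 2) / 2 = 3/2.

3/2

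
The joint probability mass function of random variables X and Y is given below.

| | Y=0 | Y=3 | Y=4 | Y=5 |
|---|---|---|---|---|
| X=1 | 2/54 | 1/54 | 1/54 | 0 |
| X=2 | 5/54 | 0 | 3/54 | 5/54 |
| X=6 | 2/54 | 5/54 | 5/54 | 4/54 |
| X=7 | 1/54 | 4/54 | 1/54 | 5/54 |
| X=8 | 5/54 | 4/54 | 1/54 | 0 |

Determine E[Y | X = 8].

8/5

P(X = 8) = 5/27.
Σ Y·P over the event = 0·(5/54) + 3·(4/54) + 4·(1/54) = 8/27.
E[Y | X = 8] = (8/27) / (5/27) = 8/5.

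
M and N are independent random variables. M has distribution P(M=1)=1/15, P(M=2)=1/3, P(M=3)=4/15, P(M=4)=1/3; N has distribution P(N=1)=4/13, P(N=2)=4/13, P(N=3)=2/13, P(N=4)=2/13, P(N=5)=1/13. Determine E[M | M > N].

P(M > N) = 34/65.
Summing M·P(x,y) over outcomes with M > N gives 112/65.
E[M | M > N] = (112/65) / (34/65) = 56/17.

56/17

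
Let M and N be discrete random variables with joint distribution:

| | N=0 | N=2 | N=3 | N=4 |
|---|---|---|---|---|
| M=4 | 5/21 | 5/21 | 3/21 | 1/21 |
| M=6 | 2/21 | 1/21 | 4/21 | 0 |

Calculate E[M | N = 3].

36/7

P(N = 3) = 1/3.
Σ M·P over the event = 4·(3/21) + 6·(4/21) = 12/7.
E[M | N = 3] = (12/7) / (1/3) = 36/7.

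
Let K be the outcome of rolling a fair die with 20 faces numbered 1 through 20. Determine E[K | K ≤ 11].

6

Given K ≤ 11, K is equally likely to be any of {1, 2, 3, 4, 5, 6, 7, 8, 9, 10, 11}.
E[K | K ≤ 11] = (1 + 2 + 3 + 4 + 5 + 6 + 7 + 8 + 9 + 10 + 11) / 11 = 6.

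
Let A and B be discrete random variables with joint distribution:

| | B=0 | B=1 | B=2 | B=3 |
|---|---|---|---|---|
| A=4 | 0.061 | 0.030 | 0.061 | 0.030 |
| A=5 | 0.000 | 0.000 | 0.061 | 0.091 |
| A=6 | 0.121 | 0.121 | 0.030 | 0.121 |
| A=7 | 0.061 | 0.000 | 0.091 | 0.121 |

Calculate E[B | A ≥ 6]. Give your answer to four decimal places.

1.6351

P(A ≥ 6) = 0.666.
Σ B·P over the event = 0·(0.121) + 1·(0.121) + 2·(0.030) + 3·(0.121) + 0·(0.061) + 2·(0.091) + 3·(0.121) = 1.089.
E[B | A ≥ 6] = (1.089) / (0.666) = 1.6351.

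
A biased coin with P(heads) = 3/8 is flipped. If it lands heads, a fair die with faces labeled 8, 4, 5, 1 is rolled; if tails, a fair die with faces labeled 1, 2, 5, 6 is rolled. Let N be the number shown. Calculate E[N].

31/8

E[N | heads] = (8+4+5+1)/4 = 9/2.
E[N | tails] = (1+2+5+6)/4 = 7/2.
E[N] = (3/8)·(9/2) + (5/8)·(7/2) = 31/8.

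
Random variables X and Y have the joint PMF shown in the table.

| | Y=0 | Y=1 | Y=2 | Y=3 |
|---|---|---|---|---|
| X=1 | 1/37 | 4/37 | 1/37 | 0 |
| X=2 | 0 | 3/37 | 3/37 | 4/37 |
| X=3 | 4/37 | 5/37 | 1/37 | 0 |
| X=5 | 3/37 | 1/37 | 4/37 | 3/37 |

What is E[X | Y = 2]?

P(Y = 2) = 9/37.
Σ X·P over the event = 1·(1/37) + 2·(3/37) + 3·(1/37) + 5·(4/37) = 30/37.
E[X | Y = 2] = (30/37) / (9/37) = 10/3.

10/3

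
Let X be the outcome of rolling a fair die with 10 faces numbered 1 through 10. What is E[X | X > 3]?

7

Given X > 3, X is equally likely to be any of {4, 5, 6, 7, 8, 9, 10}.
E[X | X > 3] = (4 + 5 + 6 + 7 + 8 + 9 + 10) / 7 = 7.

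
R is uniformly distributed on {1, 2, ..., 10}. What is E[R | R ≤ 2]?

Given R ≤ 2, R is equally likely to be any of {1, 2}.
E[R | R ≤ 2] = (1 + 2) / 2 = 3/2.

3/2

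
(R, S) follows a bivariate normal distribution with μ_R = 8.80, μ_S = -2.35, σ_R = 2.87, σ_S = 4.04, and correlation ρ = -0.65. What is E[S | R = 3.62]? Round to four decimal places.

2.3896

For a bivariate normal, E[S | R=x] = μ_S + ρ·(σ_S/σ_R)·(x − μ_R).
E[S | R=3.62] = -2.35 + (-0.65)·(4.04/2.87)·(3.62 − (8.80)) = -2.35 + (-0.91498)·(-5.18) = 2.3896.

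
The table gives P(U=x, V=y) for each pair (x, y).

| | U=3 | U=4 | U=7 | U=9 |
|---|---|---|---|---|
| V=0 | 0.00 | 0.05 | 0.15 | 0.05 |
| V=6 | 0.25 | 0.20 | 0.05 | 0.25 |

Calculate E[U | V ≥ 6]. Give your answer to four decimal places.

5.5333

P(V ≥ 6) = 0.75.
Σ U·P over the event = 3·(0.25) + 4·(0.20) + 7·(0.05) + 9·(0.25) = 4.15.
E[U | V ≥ 6] = (4.15) / (0.75) = 5.5333.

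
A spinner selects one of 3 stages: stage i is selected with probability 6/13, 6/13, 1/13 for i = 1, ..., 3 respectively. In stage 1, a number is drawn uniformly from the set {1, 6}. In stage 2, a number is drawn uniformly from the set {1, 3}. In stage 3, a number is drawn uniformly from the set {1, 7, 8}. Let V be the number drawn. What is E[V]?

115/39

E[V | stage 1] = (1+6)/2 = 7/2.
E[V | stage 2] = (1+3)/2 = 2.
E[V | stage 3] = (1+7+8)/3 = 16/3.
E[V] = (6/13)·(7/2) + (6/13)·(2) + (1/13)·(16/3) = 115/39.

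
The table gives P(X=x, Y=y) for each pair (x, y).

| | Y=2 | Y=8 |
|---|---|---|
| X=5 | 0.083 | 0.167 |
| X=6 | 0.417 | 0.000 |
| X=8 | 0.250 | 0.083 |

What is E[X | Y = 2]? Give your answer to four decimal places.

P(Y = 2) = 0.750.
Σ X·P over the event = 5·(0.083) + 6·(0.417) + 8·(0.250) = 4.917.
E[X | Y = 2] = (4.917) / (0.750) = 6.5560.

6.5560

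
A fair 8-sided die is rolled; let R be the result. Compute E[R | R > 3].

6

Given R > 3, R is equally likely to be any of {4, 5, 6, 7, 8}.
E[R | R > 3] = (4 + 5 + 6 + 7 + 8) / 5 = 6.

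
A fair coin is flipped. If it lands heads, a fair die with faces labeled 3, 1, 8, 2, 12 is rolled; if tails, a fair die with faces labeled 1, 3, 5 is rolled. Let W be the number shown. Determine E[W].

41/10

E[W | heads] = (3+1+8+2+12)/5 = 26/5.
E[W | tails] = (1+3+5)/3 = 3.
By the law of total expectation,
E[W] = (1/2)·(26/5) + (1/2)·(3) = 41/10.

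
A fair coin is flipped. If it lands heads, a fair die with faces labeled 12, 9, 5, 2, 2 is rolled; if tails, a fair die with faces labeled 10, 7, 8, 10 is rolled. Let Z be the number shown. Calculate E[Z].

59/8

E[Z | heads] = (12+9+5+2+2)/5 = 6.
E[Z | tails] = (10+7+8+10)/4 = 35/4.
By the law of total expectation,
E[Z] = (1/2)·(6) + (1/2)·(35/4) = 59/8.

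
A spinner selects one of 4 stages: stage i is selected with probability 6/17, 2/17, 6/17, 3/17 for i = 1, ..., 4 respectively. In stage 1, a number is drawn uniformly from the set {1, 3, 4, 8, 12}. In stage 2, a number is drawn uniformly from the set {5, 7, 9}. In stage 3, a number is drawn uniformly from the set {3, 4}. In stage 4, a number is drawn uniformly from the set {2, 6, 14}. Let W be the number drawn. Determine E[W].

453/85

E[W | stage 1] = (1+3+4+8+12)/5 = 28/5.
E[W | stage 2] = (5+7+9)/3 = 7.
E[W | stage 3] = (3+4)/2 = 7/2.
E[W | stage 4] = (2+6+14)/3 = 22/3.
E[W] = (6/17)·(28/5) + (2/17)·(7) + (6/17)·(7/2) + (3/17)·(22/3) = 453/85.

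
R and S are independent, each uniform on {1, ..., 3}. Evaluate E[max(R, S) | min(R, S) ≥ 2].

11/4

Outcomes with min(R, S) ≥ 2: (2,2), (2,3), (3,2), (3,3), each with probability 1/9.
E[max(R, S) | min(R, S) ≥ 2] = (2 + 3 + 3 + 3) / 4 = 11/4.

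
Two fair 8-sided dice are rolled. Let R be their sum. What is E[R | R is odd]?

9

P(R is odd) = 1/2.
Σ over the event: 3·1/32 + 5·1/16 + 7·3/32 + 9·1/8 + 11·3/32 + 13·1/16 + 15·1/32 = 9/2.
E[R | R is odd] = (9/2) / (1/2) = 9.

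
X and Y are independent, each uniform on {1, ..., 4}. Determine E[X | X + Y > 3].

P(X + Y > 3) = 13/16.
Summing X·P(x,y) over outcomes with X + Y > 3 gives 9/4.
E[X | X + Y > 3] = (9/4) / (13/16) = 36/13.

36/13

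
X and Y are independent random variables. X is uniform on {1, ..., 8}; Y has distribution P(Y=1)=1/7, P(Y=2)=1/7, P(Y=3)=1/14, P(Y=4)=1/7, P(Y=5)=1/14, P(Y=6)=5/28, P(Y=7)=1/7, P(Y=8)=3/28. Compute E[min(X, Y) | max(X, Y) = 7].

P(max(X, Y) = 7) = 7/32.
Summing min(X,Y)·P(x,y) over outcomes with max(X, Y) = 7 gives 93/112.
E[min(X, Y) | max(X, Y) = 7] = (93/112) / (7/32) = 186/49.

186/49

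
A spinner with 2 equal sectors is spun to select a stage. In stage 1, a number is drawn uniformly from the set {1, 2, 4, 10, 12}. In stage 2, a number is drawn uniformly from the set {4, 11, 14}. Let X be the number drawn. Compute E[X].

116/15

E[X | stage 1] = (1+2+4+10+12)/5 = 29/5.
E[X | stage 2] = (4+11+14)/3 = 29/3.
By the law of total expectation,
E[X] = (1/2)·(29/5) + (1/2)·(29/3) = 116/15.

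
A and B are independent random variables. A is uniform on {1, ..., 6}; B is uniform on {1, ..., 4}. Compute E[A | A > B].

32/7

P(A > B) = 7/12.
Summing A·P(x,y) over outcomes with A > B gives 8/3.
E[A | A > B] = (8/3) / (7/12) = 32/7.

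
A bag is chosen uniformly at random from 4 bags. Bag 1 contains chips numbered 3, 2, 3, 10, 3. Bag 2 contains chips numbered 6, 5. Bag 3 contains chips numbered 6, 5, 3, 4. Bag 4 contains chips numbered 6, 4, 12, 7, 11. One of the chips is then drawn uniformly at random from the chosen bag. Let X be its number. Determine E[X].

111/20

E[X | bag 1] = (3+2+3+10+3)/5 = 21/5.
E[X | bag 2] = (6+5)/2 = 11/2.
E[X | bag 3] = (6+5+3+4)/4 = 9/2.
E[X | bag 4] = (6+4+12+7+11)/5 = 8.
E[X] = (1/4)·(21/5) + (1/4)·(11/2) + (1/4)·(9/2) + (1/4)·(8) = 111/20.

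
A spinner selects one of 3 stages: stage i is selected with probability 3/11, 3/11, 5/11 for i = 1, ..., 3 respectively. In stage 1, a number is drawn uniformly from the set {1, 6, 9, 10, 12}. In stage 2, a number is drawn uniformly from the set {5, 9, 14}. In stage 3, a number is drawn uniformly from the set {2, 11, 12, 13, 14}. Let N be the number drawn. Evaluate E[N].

E[N | stage 1] = (1+6+9+10+12)/5 = 38/5.
E[N | stage 2] = (5+9+14)/3 = 28/3.
E[N | stage 3] = (2+11+12+13+14)/5 = 52/5.
By the law of total expectation,
E[N] = (3/11)·(38/5) + (3/11)·(28/3) + (5/11)·(52/5) = 514/55.

514/55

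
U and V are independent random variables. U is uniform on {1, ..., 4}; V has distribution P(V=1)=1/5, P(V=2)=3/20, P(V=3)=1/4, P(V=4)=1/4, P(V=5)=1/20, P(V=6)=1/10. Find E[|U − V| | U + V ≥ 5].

P(U + V ≥ 5) = 57/80.
Summing |U−V|·P(x,y) over outcomes with U + V ≥ 5 gives 99/80.
E[|U − V| | U + V ≥ 5] = (99/80) / (57/80) = 33/19.

33/19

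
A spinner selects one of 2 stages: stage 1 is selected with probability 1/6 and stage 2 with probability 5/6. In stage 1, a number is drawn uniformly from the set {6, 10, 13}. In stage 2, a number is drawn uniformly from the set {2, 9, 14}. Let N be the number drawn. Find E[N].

77/9

E[N | stage 1] = (6+10+13)/3 = 29/3.
E[N | stage 2] = (2+9+14)/3 = 25/3.
By the law of total expectation,
E[N] = (1/6)·(29/3) + (5/6)·(25/3) = 77/9.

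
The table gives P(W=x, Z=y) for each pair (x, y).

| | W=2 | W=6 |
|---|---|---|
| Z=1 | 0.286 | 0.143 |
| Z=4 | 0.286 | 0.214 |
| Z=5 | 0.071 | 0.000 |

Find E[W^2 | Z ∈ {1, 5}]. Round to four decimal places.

13.1520

P(Z ∈ {1, 5}) = 0.500.
Σ W^2·P over the event = 4·(0.286) + 4·(0.071) + 36·(0.143) = 6.576.
E[W^2 | Z ∈ {1, 5}] = (6.576) / (0.500) = 13.1520.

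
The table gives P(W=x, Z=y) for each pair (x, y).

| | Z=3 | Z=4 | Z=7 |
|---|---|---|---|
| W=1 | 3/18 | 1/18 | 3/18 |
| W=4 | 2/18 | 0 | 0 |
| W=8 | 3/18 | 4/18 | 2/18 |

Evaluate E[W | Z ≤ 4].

P(Z ≤ 4) = 13/18.
Summing W·P(W=x,Z=y) over the conditioning event gives 34/9.
E[W | Z ≤ 4] = (34/9) / (13/18) = 68/13.

68/13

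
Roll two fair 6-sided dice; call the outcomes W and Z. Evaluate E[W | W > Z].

P(W > Z) = 5/12.
Summing W·P(x,y) over outcomes with W > Z gives 35/18.
E[W | W > Z] = (35/18) / (5/12) = 14/3.

14/3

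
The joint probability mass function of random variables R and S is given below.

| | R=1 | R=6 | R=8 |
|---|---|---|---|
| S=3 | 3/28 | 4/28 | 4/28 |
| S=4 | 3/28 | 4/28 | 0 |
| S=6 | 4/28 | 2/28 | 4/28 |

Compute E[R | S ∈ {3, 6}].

107/21

P(S ∈ {3, 6}) = 3/4.
Σ R·P over the event = 1·(3/28) + 1·(4/28) + 6·(4/28) + 6·(2/28) + 8·(4/28) + 8·(4/28) = 107/28.
E[R | S ∈ {3, 6}] = (107/28) / (3/4) = 107/21.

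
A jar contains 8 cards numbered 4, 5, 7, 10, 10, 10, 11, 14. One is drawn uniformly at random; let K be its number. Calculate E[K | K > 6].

31/3

P(K > 6) = 3/4.
Σ over the event: 7·1/8 + 10·3/8 + 11·1/8 + 14·1/8 = 31/4.
E[K | K > 6] = (31/4) / (3/4) = 31/3.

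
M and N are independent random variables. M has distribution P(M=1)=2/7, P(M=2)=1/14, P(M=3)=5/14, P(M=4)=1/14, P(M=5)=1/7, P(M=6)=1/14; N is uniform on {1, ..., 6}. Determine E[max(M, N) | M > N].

38/9

P(M > N) = 9/28.
Summing max(M,N)·P(x,y) over outcomes with M > N gives 19/14.
E[max(M, N) | M > N] = (19/14) / (9/28) = 38/9.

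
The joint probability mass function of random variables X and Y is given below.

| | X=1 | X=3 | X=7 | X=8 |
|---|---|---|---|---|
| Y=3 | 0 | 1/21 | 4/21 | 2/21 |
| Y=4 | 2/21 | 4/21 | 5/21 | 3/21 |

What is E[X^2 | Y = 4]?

P(Y = 4) = 2/3.
Σ X^2·P over the event = 1·(2/21) + 9·(4/21) + 49·(5/21) + 64·(3/21) = 475/21.
E[X^2 | Y = 4] = (475/21) / (2/3) = 475/14.

475/14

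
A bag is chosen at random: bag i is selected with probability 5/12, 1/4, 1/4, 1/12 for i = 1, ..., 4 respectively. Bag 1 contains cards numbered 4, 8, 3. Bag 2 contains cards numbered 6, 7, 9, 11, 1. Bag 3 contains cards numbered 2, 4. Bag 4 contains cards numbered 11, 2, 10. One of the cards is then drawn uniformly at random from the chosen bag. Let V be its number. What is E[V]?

931/180

E[V | bag 1] = (4+8+3)/3 = 5.
E[V | bag 2] = (6+7+9+11+1)/5 = 34/5.
E[V | bag 3] = (2+4)/2 = 3.
E[V | bag 4] = (11+2+10)/3 = 23/3.
E[V] = (5/12)·(5) + (1/4)·(34/5) + (1/4)·(3) + (1/12)·(23/3) = 931/180.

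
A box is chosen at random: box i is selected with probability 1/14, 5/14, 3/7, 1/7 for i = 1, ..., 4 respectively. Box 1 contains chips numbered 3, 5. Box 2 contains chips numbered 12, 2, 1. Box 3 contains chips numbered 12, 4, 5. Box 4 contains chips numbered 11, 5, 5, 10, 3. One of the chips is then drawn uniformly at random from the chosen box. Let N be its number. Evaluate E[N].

423/70

E[N | box 1] = (3+5)/2 = 4.
E[N | box 2] = (12+2+1)/3 = 5.
E[N | box 3] = (12+4+5)/3 = 7.
E[N | box 4] = (11+5+5+10+3)/5 = 34/5.
E[N] = (1/14)·(4) + (5/14)·(5) + (3/7)·(7) + (1/7)·(34/5) = 423/70.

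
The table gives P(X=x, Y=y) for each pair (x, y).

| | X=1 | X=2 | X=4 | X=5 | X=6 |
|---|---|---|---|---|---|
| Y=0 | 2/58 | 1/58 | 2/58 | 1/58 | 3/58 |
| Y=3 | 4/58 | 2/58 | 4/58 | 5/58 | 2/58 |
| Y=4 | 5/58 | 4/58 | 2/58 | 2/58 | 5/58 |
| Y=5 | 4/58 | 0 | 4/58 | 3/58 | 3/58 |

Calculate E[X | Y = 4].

P(Y = 4) = 9/29.
Σ X·P over the event = 1·(5/58) + 2·(4/58) + 4·(2/58) + 5·(2/58) + 6·(5/58) = 61/58.
E[X | Y = 4] = (61/58) / (9/29) = 61/18.

61/18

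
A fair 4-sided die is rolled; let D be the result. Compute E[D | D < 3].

3/2

Given D < 3, D is equally likely to be any of {1, 2}.
E[D | D < 3] = (1 + 2) / 2 = 3/2.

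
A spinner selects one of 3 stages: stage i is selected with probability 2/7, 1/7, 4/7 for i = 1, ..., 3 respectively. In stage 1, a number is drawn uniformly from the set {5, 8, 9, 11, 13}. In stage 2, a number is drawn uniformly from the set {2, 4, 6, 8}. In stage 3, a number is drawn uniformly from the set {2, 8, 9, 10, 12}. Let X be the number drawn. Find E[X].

281/35

E[X | stage 1] = (5+8+9+11+13)/5 = 46/5.
E[X | stage 2] = (2+4+6+8)/4 = 5.
E[X | stage 3] = (2+8+9+10+12)/5 = 41/5.
E[X] = (2/7)·(46/5) + (1/7)·(5) + (4/7)·(41/5) = 281/35.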